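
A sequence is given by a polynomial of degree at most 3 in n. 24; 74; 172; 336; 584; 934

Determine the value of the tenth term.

3714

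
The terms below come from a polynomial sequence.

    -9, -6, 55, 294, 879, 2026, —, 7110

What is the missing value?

Using the first 6 terms:
3  61  239  585  1147
58  178  346  562
120  168  216
48  48
Constant fourth difference = 48.
Extend forward: 216 + 48 = 264;  562 + 264 = 826;  1147 + 826 = 1973;  2026 + 1973 = 3999

3999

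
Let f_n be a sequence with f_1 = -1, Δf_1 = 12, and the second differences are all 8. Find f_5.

Build the table forward from the leading diagonal:
D2: 8  8  8  8  8
D1: 12  20  28  36  44
f: -1  11  31  59  95

95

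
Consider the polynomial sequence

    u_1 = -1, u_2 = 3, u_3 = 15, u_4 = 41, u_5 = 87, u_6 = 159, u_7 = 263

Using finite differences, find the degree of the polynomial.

D1: 4, 12, 26, 46, 72, 104
D2: 8, 14, 20, 26, 32
D3: 6, 6, 6, 6
The third differences are constant, so the polynomial has degree 3.

3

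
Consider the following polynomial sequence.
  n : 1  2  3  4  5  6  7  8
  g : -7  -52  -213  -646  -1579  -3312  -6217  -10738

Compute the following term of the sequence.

D1: -45, -161, -433, -933, -1733, -2905, -4521
D2: -116, -272, -500, -800, -1172, -1616
D3: -156, -228, -300, -372, -444
D4: -72, -72, -72, -72
Constant fourth difference = -72, so extend:
-444 − 72 = -516;  -1616 − 516 = -2132;  -4521 − 2132 = -6653;  -10738 − 6653 = -17391

-17391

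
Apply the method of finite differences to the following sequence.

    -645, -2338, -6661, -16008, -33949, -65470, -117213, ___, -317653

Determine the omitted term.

-197716

Using the first 7 terms:
D1: -1693, -4323, -9347, -17941, -31521, -51743
D2: -2630, -5024, -8594, -13580, -20222
D3: -2394, -3570, -4986, -6642
D4: -1176, -1416, -1656
D5: -240, -240
Constant fifth difference = -240.
Extend forward: -1656 − 240 = -1896;  -6642 − 1896 = -8538;  -20222 − 8538 = -28760;  -51743 − 28760 = -80503;  -117213 − 80503 = -197716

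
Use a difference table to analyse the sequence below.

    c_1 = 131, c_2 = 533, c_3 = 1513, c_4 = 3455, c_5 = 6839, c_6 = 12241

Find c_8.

31883

Δ: 402, 980, 1942, 3384, 5402
Δ²: 578, 962, 1442, 2018
Δ³: 384, 480, 576
Δ⁴: 96, 96
Fourth differences constant at 96.
576 + 96 = 672;  2018 + 672 = 2690;  5402 + 2690 = 8092;  12241 + 8092 = 20333
672 + 96 = 768;  2690 + 768 = 3458;  8092 + 3458 = 11550;  20333 + 11550 = 31883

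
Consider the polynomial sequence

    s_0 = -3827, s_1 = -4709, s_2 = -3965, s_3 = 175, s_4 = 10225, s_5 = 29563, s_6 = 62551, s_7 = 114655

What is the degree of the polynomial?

5

-882, 744, 4140, 10050, 19338, 32988, 52104
1626, 3396, 5910, 9288, 13650, 19116
1770, 2514, 3378, 4362, 5466
744, 864, 984, 1104
120, 120, 120
The fifth differences are constant, so the polynomial has degree 5.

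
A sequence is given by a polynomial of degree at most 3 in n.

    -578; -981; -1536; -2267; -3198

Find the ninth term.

-9402

Δ: -403  -555  -731  -931
Δ²: -152  -176  -200
Δ³: -24  -24
Constant third difference = -24, so extend:
-200 − 24 = -224;  -931 − 224 = -1155;  -3198 − 1155 = -4353
-224 − 24 = -248;  -1155 − 248 = -1403;  -4353 − 1403 = -5756
-248 − 24 = -272;  -1403 − 272 = -1675;  -5756 − 1675 = -7431
-272 − 24 = -296;  -1675 − 296 = -1971;  -7431 − 1971 = -9402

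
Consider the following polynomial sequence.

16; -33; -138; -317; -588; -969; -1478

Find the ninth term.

-2952

-49 , -105 , -179 , -271 , -381 , -509
-56 , -74 , -92 , -110 , -128
-18 , -18 , -18 , -18
Constant third difference = -18, so extend:
-128 − 18 = -146;  -509 − 146 = -655;  -1478 − 655 = -2133
-146 − 18 = -164;  -655 − 164 = -819;  -2133 − 819 = -2952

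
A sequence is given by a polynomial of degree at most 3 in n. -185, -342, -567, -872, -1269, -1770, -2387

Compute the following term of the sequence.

-3132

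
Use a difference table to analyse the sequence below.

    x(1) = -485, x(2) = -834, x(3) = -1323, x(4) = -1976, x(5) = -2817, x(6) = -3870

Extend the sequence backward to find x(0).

Δ: -349  -489  -653  -841  -1053
Δ²: -140  -164  -188  -212
Δ³: -24  -24  -24
The third differences are constant at -24.
Work back: -140 + 24 = -116;  -349 + 116 = -233;  -485 + 233 = -252

-252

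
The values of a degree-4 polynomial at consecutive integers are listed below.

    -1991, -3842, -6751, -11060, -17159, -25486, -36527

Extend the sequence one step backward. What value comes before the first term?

-904

First differences: -1851, -2909, -4309, -6099, -8327, -11041
Second differences: -1058, -1400, -1790, -2228, -2714
Third differences: -342, -390, -438, -486
Fourth differences: -48, -48, -48
The fourth differences are constant at -48.
Work back: -342 + 48 = -294;  -1058 + 294 = -764;  -1851 + 764 = -1087;  -1991 + 1087 = -904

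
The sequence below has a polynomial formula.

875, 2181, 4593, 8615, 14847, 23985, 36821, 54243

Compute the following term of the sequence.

77235

First differences: 1306, 2412, 4022, 6232, 9138, 12836, 17422
Second differences: 1106, 1610, 2210, 2906, 3698, 4586
Third differences: 504, 600, 696, 792, 888
Fourth differences: 96, 96, 96, 96
Fourth differences constant at 96.
888 + 96 = 984;  4586 + 984 = 5570;  17422 + 5570 = 22992;  54243 + 22992 = 77235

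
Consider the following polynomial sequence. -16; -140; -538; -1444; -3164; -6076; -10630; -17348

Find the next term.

-26824

D1: -124, -398, -906, -1720, -2912, -4554, -6718
D2: -274, -508, -814, -1192, -1642, -2164
D3: -234, -306, -378, -450, -522
D4: -72, -72, -72, -72
Constant fourth difference = -72, so extend:
-522 − 72 = -594;  -2164 − 594 = -2758;  -6718 − 2758 = -9476;  -17348 − 9476 = -26824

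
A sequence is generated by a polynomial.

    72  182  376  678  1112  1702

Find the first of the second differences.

84

D1: 110, 194, 302, 434, 590
D2: 84, 108, 132, 156
D3: 24, 24, 24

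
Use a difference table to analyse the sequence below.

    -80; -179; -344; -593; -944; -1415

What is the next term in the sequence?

-2024

First differences: -99, -165, -249, -351, -471
Second differences: -66, -84, -102, -120
Third differences: -18, -18, -18
Constant third difference = -18, so extend:
-120 − 18 = -138;  -471 − 138 = -609;  -1415 − 609 = -2024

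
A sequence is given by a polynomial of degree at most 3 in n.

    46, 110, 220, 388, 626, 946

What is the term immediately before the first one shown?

16

64, 110, 168, 238, 320
46, 58, 70, 82
12, 12, 12
The third differences are constant at 12.
Work back: 46 − 12 = 34;  64 − 34 = 30;  46 − 30 = 16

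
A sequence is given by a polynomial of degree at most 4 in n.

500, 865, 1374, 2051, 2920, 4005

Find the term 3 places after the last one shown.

8796

Δ: 365, 509, 677, 869, 1085
Δ²: 144, 168, 192, 216
Δ³: 24, 24, 24
The third differences are constant (24).
216 + 24 = 240;  1085 + 240 = 1325;  4005 + 1325 = 5330
240 + 24 = 264;  1325 + 264 = 1589;  5330 + 1589 = 6919
264 + 24 = 288;  1589 + 288 = 1877;  6919 + 1877 = 8796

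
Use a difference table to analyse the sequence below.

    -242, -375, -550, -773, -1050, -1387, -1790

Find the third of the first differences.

-223

Δ: -133, -175, -223, -277, -337, -403
Δ²: -42, -48, -54, -60, -66
Δ³: -6, -6, -6, -6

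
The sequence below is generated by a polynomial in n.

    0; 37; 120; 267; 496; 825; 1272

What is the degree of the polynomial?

Δ: 37, 83, 147, 229, 329, 447
Δ²: 46, 64, 82, 100, 118
Δ³: 18, 18, 18, 18
The third differences are constant, so the polynomial has degree 3.

3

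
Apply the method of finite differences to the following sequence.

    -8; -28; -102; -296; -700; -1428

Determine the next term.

First differences: -20, -74, -194, -404, -728
Second differences: -54, -120, -210, -324
Third differences: -66, -90, -114
Fourth differences: -24, -24
The fourth differences are constant (-24).
-114 − 24 = -138;  -324 − 138 = -462;  -728 − 462 = -1190;  -1428 − 1190 = -2618

-2618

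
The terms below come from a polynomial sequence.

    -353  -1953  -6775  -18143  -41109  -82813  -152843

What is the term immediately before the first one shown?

-19

D1: -1600, -4822, -11368, -22966, -41704, -70030
D2: -3222, -6546, -11598, -18738, -28326
D3: -3324, -5052, -7140, -9588
D4: -1728, -2088, -2448
D5: -360, -360
The fifth differences are constant at -360.
Work back: -1728 + 360 = -1368;  -3324 + 1368 = -1956;  -3222 + 1956 = -1266;  -1600 + 1266 = -334;  -353 + 334 = -19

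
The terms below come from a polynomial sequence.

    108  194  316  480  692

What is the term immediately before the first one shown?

D1: 86  122  164  212
D2: 36  42  48
D3: 6  6
The third differences are constant at 6.
Work back: 36 − 6 = 30;  86 − 30 = 56;  108 − 56 = 52

52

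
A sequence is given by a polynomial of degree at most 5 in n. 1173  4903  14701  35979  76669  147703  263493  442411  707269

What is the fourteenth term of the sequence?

4490359

First differences: 3730  9798  21278  40690  71034  115790  178918  264858
Second differences: 6068  11480  19412  30344  44756  63128  85940
Third differences: 5412  7932  10932  14412  18372  22812
Fourth differences: 2520  3000  3480  3960  4440
Fifth differences: 480  480  480  480
Constant fifth difference = 480, so extend:
4440 + 480 = 4920;  22812 + 4920 = 27732;  85940 + 27732 = 113672;  264858 + 113672 = 378530;  707269 + 378530 = 1085799
4920 + 480 = 5400;  27732 + 5400 = 33132;  113672 + 33132 = 146804;  378530 + 146804 = 525334;  1085799 + 525334 = 1611133
5400 + 480 = 5880;  33132 + 5880 = 39012;  146804 + 39012 = 185816;  525334 + 185816 = 711150;  1611133 + 711150 = 2322283
5880 + 480 = 6360;  39012 + 6360 = 45372;  185816 + 45372 = 231188;  711150 + 231188 = 942338;  2322283 + 942338 = 3264621
6360 + 480 = 6840;  45372 + 6840 = 52212;  231188 + 52212 = 283400;  942338 + 283400 = 1225738;  3264621 + 1225738 = 4490359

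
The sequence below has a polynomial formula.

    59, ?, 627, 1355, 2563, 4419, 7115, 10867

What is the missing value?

235

Using the last 6 terms:
First differences: 728, 1208, 1856, 2696, 3752
Second differences: 480, 648, 840, 1056
Third differences: 168, 192, 216
Fourth differences: 24, 24
Constant fourth difference = 24.
Extend backward: 168 − 24 = 144;  480 − 144 = 336;  728 − 336 = 392;  627 − 392 = 235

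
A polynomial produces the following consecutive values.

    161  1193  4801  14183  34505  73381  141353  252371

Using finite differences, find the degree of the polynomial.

5

D1: 1032, 3608, 9382, 20322, 38876, 67972, 111018
D2: 2576, 5774, 10940, 18554, 29096, 43046
D3: 3198, 5166, 7614, 10542, 13950
D4: 1968, 2448, 2928, 3408
D5: 480, 480, 480
The fifth differences are constant, so the polynomial has degree 5.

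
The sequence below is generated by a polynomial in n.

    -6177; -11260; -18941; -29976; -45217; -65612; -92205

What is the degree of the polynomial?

Δ: -5083, -7681, -11035, -15241, -20395, -26593
Δ²: -2598, -3354, -4206, -5154, -6198
Δ³: -756, -852, -948, -1044
Δ⁴: -96, -96, -96
The fourth differences are constant, so the polynomial has degree 4.

4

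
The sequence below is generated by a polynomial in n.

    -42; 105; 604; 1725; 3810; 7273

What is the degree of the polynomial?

D1: 147, 499, 1121, 2085, 3463
D2: 352, 622, 964, 1378
D3: 270, 342, 414
D4: 72, 72
The fourth differences are constant, so the polynomial has degree 4.

4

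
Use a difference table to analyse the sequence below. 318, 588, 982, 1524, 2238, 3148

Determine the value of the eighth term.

D1: 270  394  542  714  910
D2: 124  148  172  196
D3: 24  24  24
The third differences are constant (24).
196 + 24 = 220;  910 + 220 = 1130;  3148 + 1130 = 4278
220 + 24 = 244;  1130 + 244 = 1374;  4278 + 1374 = 5652

5652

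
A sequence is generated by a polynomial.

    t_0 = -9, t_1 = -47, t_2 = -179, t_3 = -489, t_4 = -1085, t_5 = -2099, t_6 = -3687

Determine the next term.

-6029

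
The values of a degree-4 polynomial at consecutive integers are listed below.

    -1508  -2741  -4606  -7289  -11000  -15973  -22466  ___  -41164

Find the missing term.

-30761

Using the first 7 terms:
D1: -1233  -1865  -2683  -3711  -4973  -6493
D2: -632  -818  -1028  -1262  -1520
D3: -186  -210  -234  -258
D4: -24  -24  -24
Constant fourth difference = -24.
Extend forward: -258 − 24 = -282;  -1520 − 282 = -1802;  -6493 − 1802 = -8295;  -22466 − 8295 = -30761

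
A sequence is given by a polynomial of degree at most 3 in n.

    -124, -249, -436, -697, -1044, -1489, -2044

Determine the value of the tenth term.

-4489

-125, -187, -261, -347, -445, -555
-62, -74, -86, -98, -110
-12, -12, -12, -12
Constant third difference = -12, so extend:
-110 − 12 = -122;  -555 − 122 = -677;  -2044 − 677 = -2721
-122 − 12 = -134;  -677 − 134 = -811;  -2721 − 811 = -3532
-134 − 12 = -146;  -811 − 146 = -957;  -3532 − 957 = -4489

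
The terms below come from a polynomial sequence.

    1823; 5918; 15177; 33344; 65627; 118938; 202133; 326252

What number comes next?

504759

D1: 4095, 9259, 18167, 32283, 53311, 83195, 124119
D2: 5164, 8908, 14116, 21028, 29884, 40924
D3: 3744, 5208, 6912, 8856, 11040
D4: 1464, 1704, 1944, 2184
D5: 240, 240, 240
The fifth differences are constant (240).
2184 + 240 = 2424;  11040 + 2424 = 13464;  40924 + 13464 = 54388;  124119 + 54388 = 178507;  326252 + 178507 = 504759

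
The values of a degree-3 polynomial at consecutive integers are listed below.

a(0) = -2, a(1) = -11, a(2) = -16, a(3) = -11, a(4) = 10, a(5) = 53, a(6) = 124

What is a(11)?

D1: -9 , -5 , 5 , 21 , 43 , 71
D2: 4 , 10 , 16 , 22 , 28
D3: 6 , 6 , 6 , 6
The third differences are constant (6).
28 + 6 = 34;  71 + 34 = 105;  124 + 105 = 229
34 + 6 = 40;  105 + 40 = 145;  229 + 145 = 374
40 + 6 = 46;  145 + 46 = 191;  374 + 191 = 565
46 + 6 = 52;  191 + 52 = 243;  565 + 243 = 808
52 + 6 = 58;  243 + 58 = 301;  808 + 301 = 1109

1109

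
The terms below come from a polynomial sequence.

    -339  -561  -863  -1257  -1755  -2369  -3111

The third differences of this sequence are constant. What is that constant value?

-12

D1: -222, -302, -394, -498, -614, -742
D2: -80, -92, -104, -116, -128
D3: -12, -12, -12, -12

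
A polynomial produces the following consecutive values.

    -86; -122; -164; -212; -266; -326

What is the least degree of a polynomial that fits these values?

2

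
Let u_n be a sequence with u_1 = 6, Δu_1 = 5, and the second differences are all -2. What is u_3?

Build the table forward from the leading diagonal:
Δ²: -2, -2, -2
Δ: 5, 3, 1
u: 6, 11, 14

14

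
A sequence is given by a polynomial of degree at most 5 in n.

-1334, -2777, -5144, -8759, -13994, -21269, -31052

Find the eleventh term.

-106304

D1: -1443, -2367, -3615, -5235, -7275, -9783
D2: -924, -1248, -1620, -2040, -2508
D3: -324, -372, -420, -468
D4: -48, -48, -48
The fourth differences are constant (-48).
-468 − 48 = -516;  -2508 − 516 = -3024;  -9783 − 3024 = -12807;  -31052 − 12807 = -43859
-516 − 48 = -564;  -3024 − 564 = -3588;  -12807 − 3588 = -16395;  -43859 − 16395 = -60254
-564 − 48 = -612;  -3588 − 612 = -4200;  -16395 − 4200 = -20595;  -60254 − 20595 = -80849
-612 − 48 = -660;  -4200 − 660 = -4860;  -20595 − 4860 = -25455;  -80849 − 25455 = -106304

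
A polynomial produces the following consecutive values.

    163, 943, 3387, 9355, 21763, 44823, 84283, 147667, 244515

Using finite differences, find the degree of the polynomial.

D1: 780, 2444, 5968, 12408, 23060, 39460, 63384, 96848
D2: 1664, 3524, 6440, 10652, 16400, 23924, 33464
D3: 1860, 2916, 4212, 5748, 7524, 9540
D4: 1056, 1296, 1536, 1776, 2016
D5: 240, 240, 240, 240
The fifth differences are constant, so the polynomial has degree 5.

5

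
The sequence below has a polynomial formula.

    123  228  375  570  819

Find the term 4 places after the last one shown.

2475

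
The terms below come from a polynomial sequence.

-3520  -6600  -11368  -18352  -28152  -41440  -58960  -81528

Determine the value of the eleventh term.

-188760

First differences: -3080, -4768, -6984, -9800, -13288, -17520, -22568
Second differences: -1688, -2216, -2816, -3488, -4232, -5048
Third differences: -528, -600, -672, -744, -816
Fourth differences: -72, -72, -72, -72
Constant fourth difference = -72, so extend:
-816 − 72 = -888;  -5048 − 888 = -5936;  -22568 − 5936 = -28504;  -81528 − 28504 = -110032
-888 − 72 = -960;  -5936 − 960 = -6896;  -28504 − 6896 = -35400;  -110032 − 35400 = -145432
-960 − 72 = -1032;  -6896 − 1032 = -7928;  -35400 − 7928 = -43328;  -145432 − 43328 = -188760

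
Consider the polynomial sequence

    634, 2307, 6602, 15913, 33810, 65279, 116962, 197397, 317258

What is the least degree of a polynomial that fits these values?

5

1673, 4295, 9311, 17897, 31469, 51683, 80435, 119861
2622, 5016, 8586, 13572, 20214, 28752, 39426
2394, 3570, 4986, 6642, 8538, 10674
1176, 1416, 1656, 1896, 2136
240, 240, 240, 240
The fifth differences are constant, so the polynomial has degree 5.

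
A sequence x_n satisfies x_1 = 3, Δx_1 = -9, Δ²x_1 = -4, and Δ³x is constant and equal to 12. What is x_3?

Build the table forward from the leading diagonal:
Δ³: 12, 12, 12
Δ²: -4, 8, 20
Δ: -9, -13, -5
x: 3, -6, -19

-19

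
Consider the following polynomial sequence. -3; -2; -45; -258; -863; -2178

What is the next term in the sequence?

D1: 1  -43  -213  -605  -1315
D2: -44  -170  -392  -710
D3: -126  -222  -318
D4: -96  -96
The fourth differences are constant (-96).
-318 − 96 = -414;  -710 − 414 = -1124;  -1315 − 1124 = -2439;  -2178 − 2439 = -4617

-4617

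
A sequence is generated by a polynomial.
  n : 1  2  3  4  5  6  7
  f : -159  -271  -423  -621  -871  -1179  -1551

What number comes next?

-1993

Δ: -112 , -152 , -198 , -250 , -308 , -372
Δ²: -40 , -46 , -52 , -58 , -64
Δ³: -6 , -6 , -6 , -6
Third differences constant at -6.
-64 − 6 = -70;  -372 − 70 = -442;  -1551 − 442 = -1993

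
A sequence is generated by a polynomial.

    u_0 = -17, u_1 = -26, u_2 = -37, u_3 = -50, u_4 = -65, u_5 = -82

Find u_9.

-170

Δ: -9  -11  -13  -15  -17
Δ²: -2  -2  -2  -2
Constant second difference = -2, so extend:
-17 − 2 = -19;  -82 − 19 = -101
-19 − 2 = -21;  -101 − 21 = -122
-21 − 2 = -23;  -122 − 23 = -145
-23 − 2 = -25;  -145 − 25 = -170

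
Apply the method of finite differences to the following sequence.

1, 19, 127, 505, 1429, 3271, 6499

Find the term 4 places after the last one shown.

Δ: 18, 108, 378, 924, 1842, 3228
Δ²: 90, 270, 546, 918, 1386
Δ³: 180, 276, 372, 468
Δ⁴: 96, 96, 96
Fourth differences constant at 96.
468 + 96 = 564;  1386 + 564 = 1950;  3228 + 1950 = 5178;  6499 + 5178 = 11677
564 + 96 = 660;  1950 + 660 = 2610;  5178 + 2610 = 7788;  11677 + 7788 = 19465
660 + 96 = 756;  2610 + 756 = 3366;  7788 + 3366 = 11154;  19465 + 11154 = 30619
756 + 96 = 852;  3366 + 852 = 4218;  11154 + 4218 = 15372;  30619 + 15372 = 45991

45991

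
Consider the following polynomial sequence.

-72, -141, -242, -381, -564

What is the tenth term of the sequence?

-2349

First differences: -69, -101, -139, -183
Second differences: -32, -38, -44
Third differences: -6, -6
The third differences are constant (-6).
-44 − 6 = -50;  -183 − 50 = -233;  -564 − 233 = -797
-50 − 6 = -56;  -233 − 56 = -289;  -797 − 289 = -1086
-56 − 6 = -62;  -289 − 62 = -351;  -1086 − 351 = -1437
-62 − 6 = -68;  -351 − 68 = -419;  -1437 − 419 = -1856
-68 − 6 = -74;  -419 − 74 = -493;  -1856 − 493 = -2349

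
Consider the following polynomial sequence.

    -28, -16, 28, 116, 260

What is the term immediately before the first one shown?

Δ: 12, 44, 88, 144
Δ²: 32, 44, 56
Δ³: 12, 12
The third differences are constant at 12.
Work back: 32 − 12 = 20;  12 − 20 = -8;  -28 + 8 = -20

-20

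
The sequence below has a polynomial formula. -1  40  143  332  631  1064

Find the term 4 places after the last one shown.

Δ: 41 , 103 , 189 , 299 , 433
Δ²: 62 , 86 , 110 , 134
Δ³: 24 , 24 , 24
Constant third difference = 24, so extend:
134 + 24 = 158;  433 + 158 = 591;  1064 + 591 = 1655
158 + 24 = 182;  591 + 182 = 773;  1655 + 773 = 2428
182 + 24 = 206;  773 + 206 = 979;  2428 + 979 = 3407
206 + 24 = 230;  979 + 230 = 1209;  3407 + 1209 = 4616

4616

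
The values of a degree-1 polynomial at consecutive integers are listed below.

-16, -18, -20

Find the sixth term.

-26

First differences: -2 , -2
The first differences are constant (-2).
-20 − 2 = -22
-22 − 2 = -24
-24 − 2 = -26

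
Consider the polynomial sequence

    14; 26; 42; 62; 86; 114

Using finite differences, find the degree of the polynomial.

2

Δ: 12, 16, 20, 24, 28
Δ²: 4, 4, 4, 4
The second differences are constant, so the polynomial has degree 2.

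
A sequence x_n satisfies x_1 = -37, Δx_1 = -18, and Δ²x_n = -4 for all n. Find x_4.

-103

Build the table forward from the leading diagonal:
D2: -4, -4, -4, -4
D1: -18, -22, -26, -30
x: -37, -55, -77, -103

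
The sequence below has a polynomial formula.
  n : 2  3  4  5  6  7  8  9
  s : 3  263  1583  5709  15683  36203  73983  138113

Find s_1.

-7

First differences: 260, 1320, 4126, 9974, 20520, 37780, 64130
Second differences: 1060, 2806, 5848, 10546, 17260, 26350
Third differences: 1746, 3042, 4698, 6714, 9090
Fourth differences: 1296, 1656, 2016, 2376
Fifth differences: 360, 360, 360
The fifth differences are constant at 360.
Work back: 1296 − 360 = 936;  1746 − 936 = 810;  1060 − 810 = 250;  260 − 250 = 10;  3 − 10 = -7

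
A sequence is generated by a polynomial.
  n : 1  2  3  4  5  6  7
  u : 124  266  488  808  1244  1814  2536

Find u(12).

First differences: 142, 222, 320, 436, 570, 722
Second differences: 80, 98, 116, 134, 152
Third differences: 18, 18, 18, 18
Constant third difference = 18, so extend:
152 + 18 = 170;  722 + 170 = 892;  2536 + 892 = 3428
170 + 18 = 188;  892 + 188 = 1080;  3428 + 1080 = 4508
188 + 18 = 206;  1080 + 206 = 1286;  4508 + 1286 = 5794
206 + 18 = 224;  1286 + 224 = 1510;  5794 + 1510 = 7304
224 + 18 = 242;  1510 + 242 = 1752;  7304 + 1752 = 9056

9056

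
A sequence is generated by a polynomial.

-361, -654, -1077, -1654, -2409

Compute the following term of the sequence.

-3366

D1: -293, -423, -577, -755
D2: -130, -154, -178
D3: -24, -24
The third differences are constant (-24).
-178 − 24 = -202;  -755 − 202 = -957;  -2409 − 957 = -3366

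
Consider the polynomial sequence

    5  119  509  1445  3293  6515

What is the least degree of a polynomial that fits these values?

4

First differences: 114, 390, 936, 1848, 3222
Second differences: 276, 546, 912, 1374
Third differences: 270, 366, 462
Fourth differences: 96, 96
The fourth differences are constant, so the polynomial has degree 4.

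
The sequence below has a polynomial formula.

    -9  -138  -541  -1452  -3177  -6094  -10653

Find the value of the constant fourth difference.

-72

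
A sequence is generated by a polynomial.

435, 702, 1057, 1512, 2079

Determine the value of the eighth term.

4572

D1: 267, 355, 455, 567
D2: 88, 100, 112
D3: 12, 12
Third differences constant at 12.
112 + 12 = 124;  567 + 124 = 691;  2079 + 691 = 2770
124 + 12 = 136;  691 + 136 = 827;  2770 + 827 = 3597
136 + 12 = 148;  827 + 148 = 975;  3597 + 975 = 4572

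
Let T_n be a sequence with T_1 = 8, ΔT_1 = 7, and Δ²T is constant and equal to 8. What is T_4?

53

Build the table forward from the leading diagonal:
D2: 8, 8, 8, 8
D1: 7, 15, 23, 31
T: 8, 15, 30, 53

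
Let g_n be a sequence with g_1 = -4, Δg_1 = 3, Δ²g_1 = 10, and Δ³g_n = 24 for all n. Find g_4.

Build the table forward from the leading diagonal:
Δ³: 24  24  24  24
Δ²: 10  34  58  82
Δ: 3  13  47  105
g: -4  -1  12  59

59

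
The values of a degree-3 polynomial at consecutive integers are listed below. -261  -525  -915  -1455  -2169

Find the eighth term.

-264 , -390 , -540 , -714
-126 , -150 , -174
-24 , -24
Constant third difference = -24, so extend:
-174 − 24 = -198;  -714 − 198 = -912;  -2169 − 912 = -3081
-198 − 24 = -222;  -912 − 222 = -1134;  -3081 − 1134 = -4215
-222 − 24 = -246;  -1134 − 246 = -1380;  -4215 − 1380 = -5595

-5595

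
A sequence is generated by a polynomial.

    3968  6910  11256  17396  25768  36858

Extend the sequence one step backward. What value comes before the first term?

2088

Δ: 2942  4346  6140  8372  11090
Δ²: 1404  1794  2232  2718
Δ³: 390  438  486
Δ⁴: 48  48
The fourth differences are constant at 48.
Work back: 390 − 48 = 342;  1404 − 342 = 1062;  2942 − 1062 = 1880;  3968 − 1880 = 2088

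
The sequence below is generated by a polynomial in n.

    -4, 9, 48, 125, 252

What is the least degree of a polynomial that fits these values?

3

First differences: 13, 39, 77, 127
Second differences: 26, 38, 50
Third differences: 12, 12
The third differences are constant, so the polynomial has degree 3.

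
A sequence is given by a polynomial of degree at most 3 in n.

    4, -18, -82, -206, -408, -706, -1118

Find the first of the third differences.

-18

Δ: -22, -64, -124, -202, -298, -412
Δ²: -42, -60, -78, -96, -114
Δ³: -18, -18, -18, -18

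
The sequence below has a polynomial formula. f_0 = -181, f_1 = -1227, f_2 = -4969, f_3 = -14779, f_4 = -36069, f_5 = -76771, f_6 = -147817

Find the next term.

-263619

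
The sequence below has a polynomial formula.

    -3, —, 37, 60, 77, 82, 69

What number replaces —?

14

Using the last 5 terms:
Δ: 23, 17, 5, -13
Δ²: -6, -12, -18
Δ³: -6, -6
Constant third difference = -6.
Extend backward: -6 + 6 = 0;  23 + 0 = 23;  37 − 23 = 14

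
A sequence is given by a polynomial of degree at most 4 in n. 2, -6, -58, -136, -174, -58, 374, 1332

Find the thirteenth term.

24722

Δ: -8 , -52 , -78 , -38 , 116 , 432 , 958
Δ²: -44 , -26 , 40 , 154 , 316 , 526
Δ³: 18 , 66 , 114 , 162 , 210
Δ⁴: 48 , 48 , 48 , 48
Constant fourth difference = 48, so extend:
210 + 48 = 258;  526 + 258 = 784;  958 + 784 = 1742;  1332 + 1742 = 3074
258 + 48 = 306;  784 + 306 = 1090;  1742 + 1090 = 2832;  3074 + 2832 = 5906
306 + 48 = 354;  1090 + 354 = 1444;  2832 + 1444 = 4276;  5906 + 4276 = 10182
354 + 48 = 402;  1444 + 402 = 1846;  4276 + 1846 = 6122;  10182 + 6122 = 16304
402 + 48 = 450;  1846 + 450 = 2296;  6122 + 2296 = 8418;  16304 + 8418 = 24722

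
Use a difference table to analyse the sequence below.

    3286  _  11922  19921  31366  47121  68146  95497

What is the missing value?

Using the last 6 terms:
D1: 7999, 11445, 15755, 21025, 27351
D2: 3446, 4310, 5270, 6326
D3: 864, 960, 1056
D4: 96, 96
Constant fourth difference = 96.
Extend backward: 864 − 96 = 768;  3446 − 768 = 2678;  7999 − 2678 = 5321;  11922 − 5321 = 6601

6601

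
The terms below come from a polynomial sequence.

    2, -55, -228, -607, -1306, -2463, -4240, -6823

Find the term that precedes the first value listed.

9

Δ: -57, -173, -379, -699, -1157, -1777, -2583
Δ²: -116, -206, -320, -458, -620, -806
Δ³: -90, -114, -138, -162, -186
Δ⁴: -24, -24, -24, -24
The fourth differences are constant at -24.
Work back: -90 + 24 = -66;  -116 + 66 = -50;  -57 + 50 = -7;  2 + 7 = 9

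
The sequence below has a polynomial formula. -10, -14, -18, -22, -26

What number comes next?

-30

-4 , -4 , -4 , -4
Constant first difference = -4, so extend:
-26 − 4 = -30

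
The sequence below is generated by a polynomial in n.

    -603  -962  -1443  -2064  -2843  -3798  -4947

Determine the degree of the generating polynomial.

First differences: -359, -481, -621, -779, -955, -1149
Second differences: -122, -140, -158, -176, -194
Third differences: -18, -18, -18, -18
The third differences are constant, so the polynomial has degree 3.

3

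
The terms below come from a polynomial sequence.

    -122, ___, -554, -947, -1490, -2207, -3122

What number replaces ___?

-287

Using the last 5 terms:
-393, -543, -717, -915
-150, -174, -198
-24, -24
Constant third difference = -24.
Extend backward: -150 + 24 = -126;  -393 + 126 = -267;  -554 + 267 = -287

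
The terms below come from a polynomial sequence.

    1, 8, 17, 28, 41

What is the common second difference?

2

Δ: 7, 9, 11, 13
Δ²: 2, 2, 2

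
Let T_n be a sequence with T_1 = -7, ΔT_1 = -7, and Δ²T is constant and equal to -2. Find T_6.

Build the table forward from the leading diagonal:
D2: -2  -2  -2  -2  -2  -2
D1: -7  -9  -11  -13  -15  -17
T: -7  -14  -23  -34  -47  -62

-62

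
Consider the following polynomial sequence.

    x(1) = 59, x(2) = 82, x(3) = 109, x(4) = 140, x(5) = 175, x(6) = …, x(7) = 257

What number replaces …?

214

Using the first 5 terms:
23  27  31  35
4  4  4
Constant second difference = 4.
Extend forward: 35 + 4 = 39;  175 + 39 = 214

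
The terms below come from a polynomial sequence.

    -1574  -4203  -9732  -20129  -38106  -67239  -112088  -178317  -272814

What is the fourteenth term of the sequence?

-2629, -5529, -10397, -17977, -29133, -44849, -66229, -94497
-2900, -4868, -7580, -11156, -15716, -21380, -28268
-1968, -2712, -3576, -4560, -5664, -6888
-744, -864, -984, -1104, -1224
-120, -120, -120, -120
Constant fifth difference = -120, so extend:
-1224 − 120 = -1344;  -6888 − 1344 = -8232;  -28268 − 8232 = -36500;  -94497 − 36500 = -130997;  -272814 − 130997 = -403811
-1344 − 120 = -1464;  -8232 − 1464 = -9696;  -36500 − 9696 = -46196;  -130997 − 46196 = -177193;  -403811 − 177193 = -581004
-1464 − 120 = -1584;  -9696 − 1584 = -11280;  -46196 − 11280 = -57476;  -177193 − 57476 = -234669;  -581004 − 234669 = -815673
-1584 − 120 = -1704;  -11280 − 1704 = -12984;  -57476 − 12984 = -70460;  -234669 − 70460 = -305129;  -815673 − 305129 = -1120802
-1704 − 120 = -1824;  -12984 − 1824 = -14808;  -70460 − 14808 = -85268;  -305129 − 85268 = -390397;  -1120802 − 390397 = -1511199

-1511199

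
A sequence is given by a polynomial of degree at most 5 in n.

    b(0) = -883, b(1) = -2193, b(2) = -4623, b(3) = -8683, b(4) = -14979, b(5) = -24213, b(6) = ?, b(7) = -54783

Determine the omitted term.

-37183

Using the first 6 terms:
Δ: -1310, -2430, -4060, -6296, -9234
Δ²: -1120, -1630, -2236, -2938
Δ³: -510, -606, -702
Δ⁴: -96, -96
Constant fourth difference = -96.
Extend forward: -702 − 96 = -798;  -2938 − 798 = -3736;  -9234 − 3736 = -12970;  -24213 − 12970 = -37183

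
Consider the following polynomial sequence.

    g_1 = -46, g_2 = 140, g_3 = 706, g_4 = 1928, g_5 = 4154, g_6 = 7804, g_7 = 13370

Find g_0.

-56

First differences: 186  566  1222  2226  3650  5566
Second differences: 380  656  1004  1424  1916
Third differences: 276  348  420  492
Fourth differences: 72  72  72
The fourth differences are constant at 72.
Work back: 276 − 72 = 204;  380 − 204 = 176;  186 − 176 = 10;  -46 − 10 = -56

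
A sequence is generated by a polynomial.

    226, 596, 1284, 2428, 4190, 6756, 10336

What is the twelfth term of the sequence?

52476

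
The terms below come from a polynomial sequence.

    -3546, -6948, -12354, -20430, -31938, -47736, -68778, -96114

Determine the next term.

-3402 , -5406 , -8076 , -11508 , -15798 , -21042 , -27336
-2004 , -2670 , -3432 , -4290 , -5244 , -6294
-666 , -762 , -858 , -954 , -1050
-96 , -96 , -96 , -96
The fourth differences are constant (-96).
-1050 − 96 = -1146;  -6294 − 1146 = -7440;  -27336 − 7440 = -34776;  -96114 − 34776 = -130890

-130890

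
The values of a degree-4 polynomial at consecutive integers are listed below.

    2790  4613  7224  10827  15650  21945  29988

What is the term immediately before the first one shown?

1575

First differences: 1823  2611  3603  4823  6295  8043
Second differences: 788  992  1220  1472  1748
Third differences: 204  228  252  276
Fourth differences: 24  24  24
The fourth differences are constant at 24.
Work back: 204 − 24 = 180;  788 − 180 = 608;  1823 − 608 = 1215;  2790 − 1215 = 1575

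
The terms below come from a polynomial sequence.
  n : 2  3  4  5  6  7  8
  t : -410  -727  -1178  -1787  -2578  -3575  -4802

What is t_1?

-203

-317, -451, -609, -791, -997, -1227
-134, -158, -182, -206, -230
-24, -24, -24, -24
The third differences are constant at -24.
Work back: -134 + 24 = -110;  -317 + 110 = -207;  -410 + 207 = -203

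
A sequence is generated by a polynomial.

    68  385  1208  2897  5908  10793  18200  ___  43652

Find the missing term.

Using the first 7 terms:
D1: 317, 823, 1689, 3011, 4885, 7407
D2: 506, 866, 1322, 1874, 2522
D3: 360, 456, 552, 648
D4: 96, 96, 96
Constant fourth difference = 96.
Extend forward: 648 + 96 = 744;  2522 + 744 = 3266;  7407 + 3266 = 10673;  18200 + 10673 = 28873

28873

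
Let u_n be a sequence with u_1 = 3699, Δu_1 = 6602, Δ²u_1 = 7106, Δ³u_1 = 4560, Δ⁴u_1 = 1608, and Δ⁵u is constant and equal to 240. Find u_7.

266661

Build the table forward from the leading diagonal:
D5: 240  240  240  240  240  240  240
D4: 1608  1848  2088  2328  2568  2808  3048
D3: 4560  6168  8016  10104  12432  15000  17808
D2: 7106  11666  17834  25850  35954  48386  63386
D1: 6602  13708  25374  43208  69058  105012  153398
u: 3699  10301  24009  49383  92591  161649  266661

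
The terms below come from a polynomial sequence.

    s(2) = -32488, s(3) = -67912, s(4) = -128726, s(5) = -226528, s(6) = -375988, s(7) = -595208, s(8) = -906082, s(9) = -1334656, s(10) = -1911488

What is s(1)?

-13568

-35424, -60814, -97802, -149460, -219220, -310874, -428574, -576832
-25390, -36988, -51658, -69760, -91654, -117700, -148258
-11598, -14670, -18102, -21894, -26046, -30558
-3072, -3432, -3792, -4152, -4512
-360, -360, -360, -360
The fifth differences are constant at -360.
Work back: -3072 + 360 = -2712;  -11598 + 2712 = -8886;  -25390 + 8886 = -16504;  -35424 + 16504 = -18920;  -32488 + 18920 = -13568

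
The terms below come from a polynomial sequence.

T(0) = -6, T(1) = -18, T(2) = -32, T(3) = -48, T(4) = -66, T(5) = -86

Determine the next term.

Δ: -12, -14, -16, -18, -20
Δ²: -2, -2, -2, -2
Second differences constant at -2.
-20 − 2 = -22;  -86 − 22 = -108

-108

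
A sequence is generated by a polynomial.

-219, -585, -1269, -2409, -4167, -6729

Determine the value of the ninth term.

-21459

Δ: -366 , -684 , -1140 , -1758 , -2562
Δ²: -318 , -456 , -618 , -804
Δ³: -138 , -162 , -186
Δ⁴: -24 , -24
Constant fourth difference = -24, so extend:
-186 − 24 = -210;  -804 − 210 = -1014;  -2562 − 1014 = -3576;  -6729 − 3576 = -10305
-210 − 24 = -234;  -1014 − 234 = -1248;  -3576 − 1248 = -4824;  -10305 − 4824 = -15129
-234 − 24 = -258;  -1248 − 258 = -1506;  -4824 − 1506 = -6330;  -15129 − 6330 = -21459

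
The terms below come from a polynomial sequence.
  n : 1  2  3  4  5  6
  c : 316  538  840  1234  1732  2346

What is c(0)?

First differences: 222  302  394  498  614
Second differences: 80  92  104  116
Third differences: 12  12  12
The third differences are constant at 12.
Work back: 80 − 12 = 68;  222 − 68 = 154;  316 − 154 = 162

162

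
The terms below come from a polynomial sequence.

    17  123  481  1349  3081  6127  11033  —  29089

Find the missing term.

18441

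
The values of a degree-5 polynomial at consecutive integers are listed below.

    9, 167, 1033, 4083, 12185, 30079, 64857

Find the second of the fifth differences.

480

D1: 158, 866, 3050, 8102, 17894, 34778
D2: 708, 2184, 5052, 9792, 16884
D3: 1476, 2868, 4740, 7092
D4: 1392, 1872, 2352
D5: 480, 480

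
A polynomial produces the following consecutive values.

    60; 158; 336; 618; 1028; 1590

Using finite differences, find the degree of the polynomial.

Δ: 98, 178, 282, 410, 562
Δ²: 80, 104, 128, 152
Δ³: 24, 24, 24
The third differences are constant, so the polynomial has degree 3.

3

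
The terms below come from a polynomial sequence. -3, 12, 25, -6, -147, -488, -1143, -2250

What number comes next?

Δ: 15  13  -31  -141  -341  -655  -1107
Δ²: -2  -44  -110  -200  -314  -452
Δ³: -42  -66  -90  -114  -138
Δ⁴: -24  -24  -24  -24
The fourth differences are constant (-24).
-138 − 24 = -162;  -452 − 162 = -614;  -1107 − 614 = -1721;  -2250 − 1721 = -3971

-3971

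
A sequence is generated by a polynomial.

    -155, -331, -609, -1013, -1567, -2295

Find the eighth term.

-4369

First differences: -176, -278, -404, -554, -728
Second differences: -102, -126, -150, -174
Third differences: -24, -24, -24
Third differences constant at -24.
-174 − 24 = -198;  -728 − 198 = -926;  -2295 − 926 = -3221
-198 − 24 = -222;  -926 − 222 = -1148;  -3221 − 1148 = -4369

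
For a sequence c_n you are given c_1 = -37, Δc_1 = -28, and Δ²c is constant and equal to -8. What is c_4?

Build the table forward from the leading diagonal:
Δ²: -8  -8  -8  -8
Δ: -28  -36  -44  -52
c: -37  -65  -101  -145

-145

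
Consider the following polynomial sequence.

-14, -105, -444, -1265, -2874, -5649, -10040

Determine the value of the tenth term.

Δ: -91 , -339 , -821 , -1609 , -2775 , -4391
Δ²: -248 , -482 , -788 , -1166 , -1616
Δ³: -234 , -306 , -378 , -450
Δ⁴: -72 , -72 , -72
The fourth differences are constant (-72).
-450 − 72 = -522;  -1616 − 522 = -2138;  -4391 − 2138 = -6529;  -10040 − 6529 = -16569
-522 − 72 = -594;  -2138 − 594 = -2732;  -6529 − 2732 = -9261;  -16569 − 9261 = -25830
-594 − 72 = -666;  -2732 − 666 = -3398;  -9261 − 3398 = -12659;  -25830 − 12659 = -38489

-38489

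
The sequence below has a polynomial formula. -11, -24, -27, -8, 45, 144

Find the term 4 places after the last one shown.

1240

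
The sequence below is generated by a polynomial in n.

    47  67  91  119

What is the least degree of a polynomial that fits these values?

First differences: 20, 24, 28
Second differences: 4, 4
The second differences are constant, so the polynomial has degree 2.

2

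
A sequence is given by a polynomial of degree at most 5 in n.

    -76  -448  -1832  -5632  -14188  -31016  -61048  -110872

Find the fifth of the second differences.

Δ: -372, -1384, -3800, -8556, -16828, -30032, -49824
Δ²: -1012, -2416, -4756, -8272, -13204, -19792
Δ³: -1404, -2340, -3516, -4932, -6588
Δ⁴: -936, -1176, -1416, -1656
Δ⁵: -240, -240, -240

-13204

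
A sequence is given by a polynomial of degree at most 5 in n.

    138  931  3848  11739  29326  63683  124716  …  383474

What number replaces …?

225643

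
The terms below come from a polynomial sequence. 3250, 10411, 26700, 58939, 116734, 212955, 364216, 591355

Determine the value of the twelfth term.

2850171

7161, 16289, 32239, 57795, 96221, 151261, 227139
9128, 15950, 25556, 38426, 55040, 75878
6822, 9606, 12870, 16614, 20838
2784, 3264, 3744, 4224
480, 480, 480
Constant fifth difference = 480, so extend:
4224 + 480 = 4704;  20838 + 4704 = 25542;  75878 + 25542 = 101420;  227139 + 101420 = 328559;  591355 + 328559 = 919914
4704 + 480 = 5184;  25542 + 5184 = 30726;  101420 + 30726 = 132146;  328559 + 132146 = 460705;  919914 + 460705 = 1380619
5184 + 480 = 5664;  30726 + 5664 = 36390;  132146 + 36390 = 168536;  460705 + 168536 = 629241;  1380619 + 629241 = 2009860
5664 + 480 = 6144;  36390 + 6144 = 42534;  168536 + 42534 = 211070;  629241 + 211070 = 840311;  2009860 + 840311 = 2850171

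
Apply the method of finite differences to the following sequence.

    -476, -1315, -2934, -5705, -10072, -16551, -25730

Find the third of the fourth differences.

Δ: -839, -1619, -2771, -4367, -6479, -9179
Δ²: -780, -1152, -1596, -2112, -2700
Δ³: -372, -444, -516, -588
Δ⁴: -72, -72, -72

-72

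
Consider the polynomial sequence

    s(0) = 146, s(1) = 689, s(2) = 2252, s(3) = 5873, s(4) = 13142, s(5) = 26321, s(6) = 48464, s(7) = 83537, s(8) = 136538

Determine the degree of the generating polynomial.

Δ: 543, 1563, 3621, 7269, 13179, 22143, 35073, 53001
Δ²: 1020, 2058, 3648, 5910, 8964, 12930, 17928
Δ³: 1038, 1590, 2262, 3054, 3966, 4998
Δ⁴: 552, 672, 792, 912, 1032
Δ⁵: 120, 120, 120, 120
The fifth differences are constant, so the polynomial has degree 5.

5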